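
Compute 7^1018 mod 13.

Square-and-reduce mod 13: 7^1≡7, 7^2≡10, 7^4≡9, 7^8≡3, 7^16≡9, 7^32≡3, 7^64≡9, 7^128≡3, 7^256≡9, 7^512≡3.
1018 = 2 + 8 + 16 + 32 + 64 + 128 + 256 + 512, so 7^1018 ≡ 10·3·9·3·9·3·9·3 ≡ 4 (mod 13).

4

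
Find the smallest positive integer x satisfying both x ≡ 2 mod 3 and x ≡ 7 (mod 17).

x ≡ 2 (mod 3) gives x ∈ {2, 5, 8, 11, 14, 17, 20, 23, …}.
The first of these with x mod 17 = 7 is 41.

41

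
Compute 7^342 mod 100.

Square-and-reduce mod 100: 7^1≡7, 7^2≡49, 7^4≡1, 7^8≡1, 7^16≡1, 7^32≡1, 7^64≡1, 7^128≡1, 7^256≡1.
Since 342 = 2 + 4 + 16 + 64 + 256 in binary, 7^342 ≡ 49·1·1·1·1 ≡ 49 (mod 100).

49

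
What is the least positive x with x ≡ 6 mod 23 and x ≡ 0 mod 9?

144

x ≡ 0 (mod 9) gives x ∈ {0, 9, 18, 27, 36, 45, 54, 63, …}.
The first of these with x mod 23 = 6 is 144.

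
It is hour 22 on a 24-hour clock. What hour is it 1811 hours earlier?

1811 − 75·24 = 11, so 1811 ≡ 11 (mod 24).
(22 − 11) mod 24 = 11.

11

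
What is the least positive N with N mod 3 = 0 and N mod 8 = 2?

18

x ≡ 0 (mod 3) gives x ∈ {0, 3, 6, 9, 12, 15, 18}.
The first of these with x mod 8 = 2 is 18.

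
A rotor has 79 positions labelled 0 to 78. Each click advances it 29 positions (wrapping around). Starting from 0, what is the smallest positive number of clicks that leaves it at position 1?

30

79 = 2·29 + 21
29 = 1·21 + 8
21 = 2·8 + 5
8 = 1·5 + 3
5 = 1·3 + 2
3 = 1·2 + 1
2 = 2·1 + 0
Back-substituting gives 29·30 ≡ 1 (mod 79).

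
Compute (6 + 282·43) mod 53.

48

282·43 = 12126.
12126 mod 53 = 42 (since 228·53 = 12084).
(6 + 42) mod 53 = 48.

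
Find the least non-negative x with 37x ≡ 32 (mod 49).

37⁻¹ ≡ 4 (mod 49) because 37·4 = 148 = 3·49 + 1.
Multiplying both sides by 4: x ≡ 4·32 = 128 ≡ 30 (mod 49).

30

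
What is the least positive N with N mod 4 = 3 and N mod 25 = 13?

63

x ≡ 3 (mod 4) gives x ∈ {3, 7, 11, 15, 19, 23, 27, 31, …}.
The first of these with x mod 25 = 13 is 63.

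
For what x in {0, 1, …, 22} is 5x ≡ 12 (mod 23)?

The inverse of 5 mod 23 is 14 (since 5·14 = 70 ≡ 1).
Multiplying both sides by 14: x ≡ 14·12 = 168 ≡ 7 (mod 23).
Check: 5·7 = 35 = 1·23 + 12.

7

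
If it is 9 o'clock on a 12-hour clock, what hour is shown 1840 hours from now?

1

Dividing 1840 by 12 gives quotient 153 and remainder 4.
9 + 4 → 1 on a 12-hour dial.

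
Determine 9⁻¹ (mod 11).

11 = 1·9 + 2
9 = 4·2 + 1
2 = 2·1 + 0
Back-substituting gives 9·5 ≡ 1 (mod 11).

5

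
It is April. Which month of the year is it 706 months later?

706 mod 12 = 10 (since 58·12 = 696).
April + 10 months → February.

February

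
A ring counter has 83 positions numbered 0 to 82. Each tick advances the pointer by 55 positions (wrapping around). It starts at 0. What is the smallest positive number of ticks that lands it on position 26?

5

55⁻¹ ≡ 80 (mod 83) because 55·80 = 4400 = 53·83 + 1.
Multiplying both sides by 80: x ≡ 80·26 = 2080 ≡ 5 (mod 83).
Check: 55·5 = 275 = 3·83 + 26.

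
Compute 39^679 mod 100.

By repeated squaring mod 100: 39^1≡39, 39^2≡21, 39^4≡41, 39^8≡81, 39^16≡61, 39^32≡21, 39^64≡41, 39^128≡81, 39^256≡61, 39^512≡21.
Since 679 = 1 + 2 + 4 + 32 + 128 + 512 in binary, 39^679 ≡ 39·21·41·21·81·21 ≡ 59 (mod 100).

59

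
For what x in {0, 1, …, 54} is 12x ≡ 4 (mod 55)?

12⁻¹ ≡ 23 (mod 55) because 12·23 = 276 = 5·55 + 1.
Multiplying both sides by 23: x ≡ 23·4 = 92 ≡ 37 (mod 55).
Check: 12·37 = 444 = 8·55 + 4.

37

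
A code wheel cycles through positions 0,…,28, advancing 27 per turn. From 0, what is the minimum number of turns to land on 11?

9

27⁻¹ ≡ 14 (mod 29) because 27·14 = 378 = 13·29 + 1.
Multiplying both sides by 14: x ≡ 14·11 = 154 ≡ 9 (mod 29).
Check: 27·9 = 243 = 8·29 + 11.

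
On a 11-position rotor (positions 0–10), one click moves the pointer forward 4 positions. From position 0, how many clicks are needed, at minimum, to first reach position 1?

3

4·3 = 12 = 1·11 + 1, so 4⁻¹ ≡ 3 (mod 11).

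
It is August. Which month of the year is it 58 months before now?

58 − 4·12 = 10, so 58 ≡ 10 (mod 12).
August − 10 months → October.

October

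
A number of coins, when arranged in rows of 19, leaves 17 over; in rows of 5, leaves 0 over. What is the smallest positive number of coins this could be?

55

Since 5·4 ≡ 1 (mod 19), take x = 0 + 5·((17−0)·4 mod 19) = 0 + 5·11 = 55.
Check: 55 mod 19 = 17, 55 mod 5 = 0.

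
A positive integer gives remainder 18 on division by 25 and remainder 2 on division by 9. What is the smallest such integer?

218

Since 9·14 ≡ 1 (mod 25), take x = 2 + 9·((18−2)·14 mod 25) = 2 + 9·24 = 218.
Check: 218 mod 25 = 18, 218 mod 9 = 2.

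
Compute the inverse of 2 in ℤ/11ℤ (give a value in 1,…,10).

6

11 = 5·2 + 1
2 = 2·1 + 0
Back-substituting gives 2·6 ≡ 1 (mod 11).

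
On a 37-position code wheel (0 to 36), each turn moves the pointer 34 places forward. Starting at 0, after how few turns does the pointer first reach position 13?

8

The inverse of 34 mod 37 is 12 (since 34·12 = 408 ≡ 1).
So x ≡ 12·13 = 156 ≡ 8 (mod 37).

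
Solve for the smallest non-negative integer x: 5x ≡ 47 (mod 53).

5⁻¹ ≡ 32 (mod 53) because 5·32 = 160 = 3·53 + 1.
So x ≡ 32·47 = 1504 ≡ 20 (mod 53).

20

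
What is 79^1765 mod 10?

The units digit of 79^n cycles with period 2: 9, 1, …
1765 mod 2 = 1, so the last digit matches 9^1 = 9.

9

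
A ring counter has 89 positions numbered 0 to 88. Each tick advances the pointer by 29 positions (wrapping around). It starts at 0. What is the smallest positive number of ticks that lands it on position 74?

The inverse of 29 mod 89 is 43 (since 29·43 = 1247 ≡ 1).
So x ≡ 43·74 = 3182 ≡ 67 (mod 89).

67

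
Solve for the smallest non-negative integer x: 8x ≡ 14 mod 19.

8⁻¹ ≡ 12 (mod 19) because 8·12 = 96 = 5·19 + 1.
Multiplying both sides by 12: x ≡ 12·14 = 168 ≡ 16 (mod 19).
Check: 8·16 = 128 = 6·19 + 14.

16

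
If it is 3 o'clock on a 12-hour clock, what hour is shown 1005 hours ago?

1005 mod 12 = 9 (since 83·12 = 996).
3 − 9 → 6 on a 12-hour dial.

6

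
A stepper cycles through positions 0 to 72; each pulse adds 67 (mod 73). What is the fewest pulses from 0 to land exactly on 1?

12

67·12 = 804 = 11·73 + 1, so 67⁻¹ ≡ 12 (mod 73).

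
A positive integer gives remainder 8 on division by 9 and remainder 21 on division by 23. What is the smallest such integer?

x ≡ 8 (mod 9) gives x ∈ {8, 17, 26, 35, 44}.
The first of these with x mod 23 = 21 is 44.

44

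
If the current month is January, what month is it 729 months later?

Dividing 729 by 12 gives quotient 60 and remainder 9.
January + 9 months → October.

October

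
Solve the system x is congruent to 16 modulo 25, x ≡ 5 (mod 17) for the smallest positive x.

x ≡ 5 (mod 17) gives x ∈ {5, 22, 39, 56, 73, 90, 107, 124, …}.
The first of these with x mod 25 = 16 is 141.

141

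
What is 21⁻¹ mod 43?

43 = 2·21 + 1
21 = 21·1 + 0
Back-substituting gives 21·41 ≡ 1 (mod 43).

41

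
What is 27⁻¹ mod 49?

20

49 = 1·27 + 22
27 = 1·22 + 5
22 = 4·5 + 2
5 = 2·2 + 1
2 = 2·1 + 0
Back-substituting gives 27·20 ≡ 1 (mod 49).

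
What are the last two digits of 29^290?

01

Square-and-reduce mod 100: 29^1≡29, 29^2≡41, 29^4≡81, 29^8≡61, 29^16≡21, 29^32≡41, 29^64≡81, 29^128≡61, 29^256≡21.
Since 290 = 2 + 32 + 256 in binary, 29^290 ≡ 41·41·21 ≡ 1 (mod 100).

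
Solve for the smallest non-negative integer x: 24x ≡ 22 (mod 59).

24⁻¹ ≡ 32 (mod 59) because 24·32 = 768 = 13·59 + 1.
So x ≡ 32·22 = 704 ≡ 55 (mod 59).
Check: 24·55 = 1320 = 22·59 + 22.

55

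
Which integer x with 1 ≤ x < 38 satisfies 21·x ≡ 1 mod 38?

21·29 = 609 = 16·38 + 1, so 21⁻¹ ≡ 29 (mod 38).

29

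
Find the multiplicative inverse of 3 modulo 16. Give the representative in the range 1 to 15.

11

3·11 = 33 = 2·16 + 1, so 3⁻¹ ≡ 11 (mod 16).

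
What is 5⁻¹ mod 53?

53 = 10·5 + 3
5 = 1·3 + 2
3 = 1·2 + 1
2 = 2·1 + 0
Back-substituting gives 5·32 ≡ 1 (mod 53).

32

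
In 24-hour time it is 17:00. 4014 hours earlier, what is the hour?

11

4014 = 167·24 + 6, so 4014 mod 24 = 6.
(17 − 6) mod 24 = 11.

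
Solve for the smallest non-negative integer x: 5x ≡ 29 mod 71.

20

The inverse of 5 mod 71 is 57 (since 5·57 = 285 ≡ 1).
So x ≡ 57·29 = 1653 ≡ 20 (mod 71).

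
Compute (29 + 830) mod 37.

8

830 mod 37 = 16 (since 22·37 = 814).
(29 + 16) mod 37 = 8.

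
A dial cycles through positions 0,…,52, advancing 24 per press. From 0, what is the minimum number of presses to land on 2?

31

The inverse of 24 mod 53 is 42 (since 24·42 = 1008 ≡ 1).
So x ≡ 42·2 = 84 ≡ 31 (mod 53).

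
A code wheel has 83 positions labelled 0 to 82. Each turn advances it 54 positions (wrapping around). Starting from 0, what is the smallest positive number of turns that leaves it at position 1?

83 = 1·54 + 29
54 = 1·29 + 25
29 = 1·25 + 4
25 = 6·4 + 1
4 = 4·1 + 0
Back-substituting gives 54·20 ≡ 1 (mod 83).

20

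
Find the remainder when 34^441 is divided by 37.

1

By repeated squaring mod 37: 34^1≡34, 34^2≡9, 34^4≡7, 34^8≡12, 34^16≡33, 34^32≡16, 34^64≡34, 34^128≡9, 34^256≡7.
441 = 1 + 8 + 16 + 32 + 128 + 256, so 34^441 ≡ 34·12·33·16·9·7 ≡ 1 (mod 37).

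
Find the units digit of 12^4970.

Last digits of 2^n: 2, 4, 8, 6 (period 4).
4970 leaves remainder 2 on division by 4, so 12^4970 ends in 4.

4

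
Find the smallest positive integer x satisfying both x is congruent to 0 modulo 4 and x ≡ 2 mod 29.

60

x ≡ 0 (mod 4) gives x ∈ {0, 4, 8, 12, 16, 20, 24, 28, …}.
The first of these with x mod 29 = 2 is 60.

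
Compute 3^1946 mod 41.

Square-and-reduce mod 41: 3^1≡3, 3^2≡9, 3^4≡40, 3^8≡1, 3^16≡1, 3^32≡1, 3^64≡1, 3^128≡1, 3^256≡1, 3^512≡1, 3^1024≡1.
Since 1946 = 2 + 8 + 16 + 128 + 256 + 512 + 1024 in binary, 3^1946 ≡ 9·1·1·1·1·1·1 ≡ 9 (mod 41).

9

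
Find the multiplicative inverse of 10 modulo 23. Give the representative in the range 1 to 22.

7

10·7 = 70 = 3·23 + 1, so 10⁻¹ ≡ 7 (mod 23).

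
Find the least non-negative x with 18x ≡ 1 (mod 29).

The inverse of 18 mod 29 is 21 (since 18·21 = 378 ≡ 1).
So x ≡ 21·1 = 21 ≡ 21 (mod 29).
Check: 18·21 = 378 = 13·29 + 1.

21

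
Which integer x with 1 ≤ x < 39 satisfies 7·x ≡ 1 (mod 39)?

28

7·28 = 196 = 5·39 + 1, so 7⁻¹ ≡ 28 (mod 39).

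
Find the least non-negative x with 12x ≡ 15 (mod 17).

14

The inverse of 12 mod 17 is 10 (since 12·10 = 120 ≡ 1).
Multiplying both sides by 10: x ≡ 10·15 = 150 ≡ 14 (mod 17).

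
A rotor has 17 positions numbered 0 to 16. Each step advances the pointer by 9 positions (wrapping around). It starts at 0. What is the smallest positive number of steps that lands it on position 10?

3

The inverse of 9 mod 17 is 2 (since 9·2 = 18 ≡ 1).
Multiplying both sides by 2: x ≡ 2·10 = 20 ≡ 3 (mod 17).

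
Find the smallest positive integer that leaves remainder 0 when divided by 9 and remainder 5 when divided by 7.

54

x ≡ 5 (mod 7) gives x ∈ {5, 12, 19, 26, 33, 40, 47, 54}.
The first of these with x mod 9 = 0 is 54.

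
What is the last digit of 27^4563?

3

Powers of 7 mod 10 repeat with period 4: 7, 9, 3, 1.
4563 leaves remainder 3 on division by 4, so 27^4563 ends in 3.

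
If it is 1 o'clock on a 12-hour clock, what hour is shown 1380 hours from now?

1

1380 = 115·12 + 0, so 1380 mod 12 = 0.
1 + 0 → 1 on a 12-hour dial.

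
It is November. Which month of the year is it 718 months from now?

Dividing 718 by 12 gives quotient 59 and remainder 10.
November + 10 months → September.

September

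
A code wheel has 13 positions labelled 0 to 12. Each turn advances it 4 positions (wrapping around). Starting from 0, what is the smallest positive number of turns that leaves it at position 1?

10

4·10 = 40 = 3·13 + 1, so 4⁻¹ ≡ 10 (mod 13).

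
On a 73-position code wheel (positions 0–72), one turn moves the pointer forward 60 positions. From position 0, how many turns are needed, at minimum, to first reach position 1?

73 = 1·60 + 13
60 = 4·13 + 8
13 = 1·8 + 5
8 = 1·5 + 3
5 = 1·3 + 2
3 = 1·2 + 1
2 = 2·1 + 0
Back-substituting gives 60·28 ≡ 1 (mod 73).

28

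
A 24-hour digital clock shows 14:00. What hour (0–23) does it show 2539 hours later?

9

2539 = 105·24 + 19, so 2539 mod 24 = 19.
(14 + 19) mod 24 = 9.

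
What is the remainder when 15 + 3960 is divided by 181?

174

3960 = 21·181 + 159, so 3960 mod 181 = 159.
(15 + 159) mod 181 = 174.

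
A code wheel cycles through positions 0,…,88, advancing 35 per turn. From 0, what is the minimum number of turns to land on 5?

The inverse of 35 mod 89 is 28 (since 35·28 = 980 ≡ 1).
So x ≡ 28·5 = 140 ≡ 51 (mod 89).

51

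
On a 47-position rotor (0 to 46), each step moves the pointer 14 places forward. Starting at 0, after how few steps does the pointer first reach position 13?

11

14⁻¹ ≡ 37 (mod 47) because 14·37 = 518 = 11·47 + 1.
So x ≡ 37·13 = 481 ≡ 11 (mod 47).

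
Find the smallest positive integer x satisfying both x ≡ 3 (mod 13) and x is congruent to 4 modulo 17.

Since 17·10 ≡ 1 (mod 13), take x = 4 + 17·((3−4)·10 mod 13) = 4 + 17·3 = 55.
Check: 55 mod 13 = 3, 55 mod 17 = 4.

55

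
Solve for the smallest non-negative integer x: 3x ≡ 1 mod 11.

4

3⁻¹ ≡ 4 (mod 11) because 3·4 = 12 = 1·11 + 1.
Multiplying both sides by 4: x ≡ 4·1 = 4 ≡ 4 (mod 11).
Check: 3·4 = 12 = 1·11 + 1.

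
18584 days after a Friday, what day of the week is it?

18584 = 2654·7 + 6, so 18584 mod 7 = 6.
Friday + 6 days → Thursday.

Thursday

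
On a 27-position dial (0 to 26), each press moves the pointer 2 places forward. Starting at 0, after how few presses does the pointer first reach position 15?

21

The inverse of 2 mod 27 is 14 (since 2·14 = 28 ≡ 1).
Multiplying both sides by 14: x ≡ 14·15 = 210 ≡ 21 (mod 27).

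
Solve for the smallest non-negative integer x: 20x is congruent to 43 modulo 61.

20⁻¹ ≡ 58 (mod 61) because 20·58 = 1160 = 19·61 + 1.
Multiplying both sides by 58: x ≡ 58·43 = 2494 ≡ 54 (mod 61).
Check: 20·54 = 1080 = 17·61 + 43.

54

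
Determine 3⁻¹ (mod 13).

9

3·9 = 27 = 2·13 + 1, so 3⁻¹ ≡ 9 (mod 13).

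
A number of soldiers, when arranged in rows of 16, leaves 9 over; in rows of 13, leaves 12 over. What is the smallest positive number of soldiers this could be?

25

x ≡ 12 (mod 13) gives x ∈ {12, 25}.
The first of these with x mod 16 = 9 is 25.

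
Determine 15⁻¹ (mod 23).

20

15·20 = 300 = 13·23 + 1, so 15⁻¹ ≡ 20 (mod 23).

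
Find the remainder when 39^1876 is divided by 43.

By repeated squaring mod 43: 39^1≡39, 39^2≡16, 39^4≡41, 39^8≡4, 39^16≡16, 39^32≡41, 39^64≡4, 39^128≡16, 39^256≡41, 39^512≡4, 39^1024≡16.
1876 = 4 + 16 + 64 + 256 + 512 + 1024, so 39^1876 ≡ 41·16·4·41·4·16 ≡ 1 (mod 43).

1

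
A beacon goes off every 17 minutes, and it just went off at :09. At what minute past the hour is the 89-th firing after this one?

22

89·17 = 1513.
1513 − 25·60 = 13, so 1513 ≡ 13 (mod 60).
(9 + 13) mod 60 = 22.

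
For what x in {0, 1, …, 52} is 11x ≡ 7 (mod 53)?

11⁻¹ ≡ 29 (mod 53) because 11·29 = 319 = 6·53 + 1.
Multiplying both sides by 29: x ≡ 29·7 = 203 ≡ 44 (mod 53).
Check: 11·44 = 484 = 9·53 + 7.

44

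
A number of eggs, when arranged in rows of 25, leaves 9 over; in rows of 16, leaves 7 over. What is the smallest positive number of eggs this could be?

Since 16·11 ≡ 1 (mod 25), take x = 7 + 16·((9−7)·11 mod 25) = 7 + 16·22 = 359.
Check: 359 mod 25 = 9, 359 mod 16 = 7.

359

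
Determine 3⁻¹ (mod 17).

17 = 5·3 + 2
3 = 1·2 + 1
2 = 2·1 + 0
Back-substituting gives 3·6 ≡ 1 (mod 17).

6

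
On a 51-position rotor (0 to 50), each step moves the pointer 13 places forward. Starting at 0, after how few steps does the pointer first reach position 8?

13⁻¹ ≡ 4 (mod 51) because 13·4 = 52 = 1·51 + 1.
Multiplying both sides by 4: x ≡ 4·8 = 32 ≡ 32 (mod 51).

32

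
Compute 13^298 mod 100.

Successive squares of 13 mod 100: 13^1≡13, 13^2≡69, 13^4≡61, 13^8≡21, 13^16≡41, 13^32≡81, 13^64≡61, 13^128≡21, 13^256≡41.
298 = 2 + 8 + 32 + 256, so 13^298 ≡ 69·21·81·41 ≡ 29 (mod 100).

29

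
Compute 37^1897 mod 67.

Successive squares of 37 mod 67: 37^1≡37, 37^2≡29, 37^4≡37, 37^8≡29, 37^16≡37, 37^32≡29, 37^64≡37, 37^128≡29, 37^256≡37, 37^512≡29, 37^1024≡37.
1897 = 1 + 8 + 32 + 64 + 256 + 512 + 1024, so 37^1897 ≡ 37·29·29·37·37·29·37 ≡ 37 (mod 67).

37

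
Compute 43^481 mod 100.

43

Successive squares of 43 mod 100: 43^1≡43, 43^2≡49, 43^4≡1, 43^8≡1, 43^16≡1, 43^32≡1, 43^64≡1, 43^128≡1, 43^256≡1.
Since 481 = 1 + 32 + 64 + 128 + 256 in binary, 43^481 ≡ 43·1·1·1·1 ≡ 43 (mod 100).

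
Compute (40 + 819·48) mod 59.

819·48 = 39312.
39312 − 666·59 = 18, so 39312 ≡ 18 (mod 59).
(40 + 18) mod 59 = 58.

58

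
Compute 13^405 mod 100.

By repeated squaring mod 100: 13^1≡13, 13^2≡69, 13^4≡61, 13^8≡21, 13^16≡41, 13^32≡81, 13^64≡61, 13^128≡21, 13^256≡41.
405 = 1 + 4 + 16 + 128 + 256, so 13^405 ≡ 13·61·41·21·41 ≡ 93 (mod 100).

93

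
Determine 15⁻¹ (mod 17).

8

17 = 1·15 + 2
15 = 7·2 + 1
2 = 2·1 + 0
Back-substituting gives 15·8 ≡ 1 (mod 17).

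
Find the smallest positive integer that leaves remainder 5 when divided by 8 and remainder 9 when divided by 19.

85

x ≡ 5 (mod 8) gives x ∈ {5, 13, 21, 29, 37, 45, 53, 61, …}.
The first of these with x mod 19 = 9 is 85.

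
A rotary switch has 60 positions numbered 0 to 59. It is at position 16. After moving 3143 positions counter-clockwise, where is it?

53

3143 mod 60 = 23 (since 52·60 = 3120).
(16 − 23) mod 60 = 53.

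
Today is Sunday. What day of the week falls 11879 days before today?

Dividing 11879 by 7 gives quotient 1697 and remainder 0.
Sunday − 0 days → Sunday.

Sunday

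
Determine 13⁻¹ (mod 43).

10

13·10 = 130 = 3·43 + 1, so 13⁻¹ ≡ 10 (mod 43).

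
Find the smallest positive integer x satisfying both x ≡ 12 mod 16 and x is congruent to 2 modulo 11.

156

x ≡ 2 (mod 11) gives x ∈ {2, 13, 24, 35, 46, 57, 68, 79, …}.
The first of these with x mod 16 = 12 is 156.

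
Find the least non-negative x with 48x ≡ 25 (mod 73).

72

The inverse of 48 mod 73 is 35 (since 48·35 = 1680 ≡ 1).
So x ≡ 35·25 = 875 ≡ 72 (mod 73).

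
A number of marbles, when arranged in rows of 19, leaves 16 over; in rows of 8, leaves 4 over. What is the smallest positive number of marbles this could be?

Since 8·12 ≡ 1 (mod 19), take x = 4 + 8·((16−4)·12 mod 19) = 4 + 8·11 = 92.
Check: 92 mod 19 = 16, 92 mod 8 = 4.

92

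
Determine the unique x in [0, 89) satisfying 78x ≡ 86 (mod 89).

65

78⁻¹ ≡ 8 (mod 89) because 78·8 = 624 = 7·89 + 1.
So x ≡ 8·86 = 688 ≡ 65 (mod 89).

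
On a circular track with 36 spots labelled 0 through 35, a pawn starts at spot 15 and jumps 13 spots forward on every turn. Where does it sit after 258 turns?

21

258·13 = 3354.
3354 mod 36 = 6 (since 93·36 = 3348).
(15 + 6) mod 36 = 21.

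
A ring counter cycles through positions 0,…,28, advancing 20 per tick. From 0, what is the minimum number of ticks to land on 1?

The inverse of 20 mod 29 is 16 (since 20·16 = 320 ≡ 1).
Multiplying both sides by 16: x ≡ 16·1 = 16 ≡ 16 (mod 29).
Check: 20·16 = 320 = 11·29 + 1.

16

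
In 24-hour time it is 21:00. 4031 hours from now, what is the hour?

4031 = 167·24 + 23, so 4031 mod 24 = 23.
(21 + 23) mod 24 = 20.

20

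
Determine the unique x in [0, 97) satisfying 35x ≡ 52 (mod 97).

35⁻¹ ≡ 61 (mod 97) because 35·61 = 2135 = 22·97 + 1.
Multiplying both sides by 61: x ≡ 61·52 = 3172 ≡ 68 (mod 97).
Check: 35·68 = 2380 = 24·97 + 52.

68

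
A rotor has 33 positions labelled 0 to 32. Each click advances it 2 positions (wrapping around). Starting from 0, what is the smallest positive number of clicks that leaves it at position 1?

33 = 16·2 + 1
2 = 2·1 + 0
Back-substituting gives 2·17 ≡ 1 (mod 33).

17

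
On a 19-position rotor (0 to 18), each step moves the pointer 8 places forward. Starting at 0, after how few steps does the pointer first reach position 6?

8⁻¹ ≡ 12 (mod 19) because 8·12 = 96 = 5·19 + 1.
Multiplying both sides by 12: x ≡ 12·6 = 72 ≡ 15 (mod 19).

15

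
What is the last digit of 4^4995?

Last digits of 4^n: 4, 6 (period 2).
4995 mod 2 = 1, so the last digit matches 4^1 = 4.

4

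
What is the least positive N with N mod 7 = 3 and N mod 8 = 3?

3

x ≡ 3 (mod 7) gives x ∈ {3}.
The first of these with x mod 8 = 3 is 3.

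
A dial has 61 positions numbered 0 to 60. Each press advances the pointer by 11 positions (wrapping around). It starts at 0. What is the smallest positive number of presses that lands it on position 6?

11⁻¹ ≡ 50 (mod 61) because 11·50 = 550 = 9·61 + 1.
So x ≡ 50·6 = 300 ≡ 56 (mod 61).

56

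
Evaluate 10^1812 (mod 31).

By repeated squaring mod 31: 10^1≡10, 10^2≡7, 10^4≡18, 10^8≡14, 10^16≡10, 10^32≡7, 10^64≡18, 10^128≡14, 10^256≡10, 10^512≡7, 10^1024≡18.
Since 1812 = 4 + 16 + 256 + 512 + 1024 in binary, 10^1812 ≡ 18·10·10·7·18 ≡ 4 (mod 31).

4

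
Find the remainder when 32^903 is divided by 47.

34

By repeated squaring mod 47: 32^1≡32, 32^2≡37, 32^4≡6, 32^8≡36, 32^16≡27, 32^32≡24, 32^64≡12, 32^128≡3, 32^256≡9, 32^512≡34.
903 = 1 + 2 + 4 + 128 + 256 + 512, so 32^903 ≡ 32·37·6·3·9·34 ≡ 34 (mod 47).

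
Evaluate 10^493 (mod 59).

Square-and-reduce mod 59: 10^1≡10, 10^2≡41, 10^4≡29, 10^8≡15, 10^16≡48, 10^32≡3, 10^64≡9, 10^128≡22, 10^256≡12.
493 = 1 + 4 + 8 + 32 + 64 + 128 + 256, so 10^493 ≡ 10·29·15·3·9·22·12 ≡ 58 (mod 59).

58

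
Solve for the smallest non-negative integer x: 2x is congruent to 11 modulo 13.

12

2⁻¹ ≡ 7 (mod 13) because 2·7 = 14 = 1·13 + 1.
Multiplying both sides by 7: x ≡ 7·11 = 77 ≡ 12 (mod 13).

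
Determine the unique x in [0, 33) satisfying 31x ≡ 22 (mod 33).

The inverse of 31 mod 33 is 16 (since 31·16 = 496 ≡ 1).
So x ≡ 16·22 = 352 ≡ 22 (mod 33).

22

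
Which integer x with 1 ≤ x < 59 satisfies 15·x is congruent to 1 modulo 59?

4

15·4 = 60 = 1·59 + 1, so 15⁻¹ ≡ 4 (mod 59).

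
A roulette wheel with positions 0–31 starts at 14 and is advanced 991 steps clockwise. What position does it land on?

Dividing 991 by 32 gives quotient 30 and remainder 31.
(14 + 31) mod 32 = 13.

13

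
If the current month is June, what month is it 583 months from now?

Dividing 583 by 12 gives quotient 48 and remainder 7.
June + 7 months → January.

January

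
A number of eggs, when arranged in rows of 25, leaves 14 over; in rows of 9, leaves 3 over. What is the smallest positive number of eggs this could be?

39

x ≡ 3 (mod 9) gives x ∈ {3, 12, 21, 30, 39}.
The first of these with x mod 25 = 14 is 39.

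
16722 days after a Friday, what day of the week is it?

16722 mod 7 = 6 (since 2388·7 = 16716).
Friday + 6 days → Thursday.

Thursday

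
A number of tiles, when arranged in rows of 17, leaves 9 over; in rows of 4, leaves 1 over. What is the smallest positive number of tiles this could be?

9

x ≡ 1 (mod 4) gives x ∈ {1, 5, 9}.
The first of these with x mod 17 = 9 is 9.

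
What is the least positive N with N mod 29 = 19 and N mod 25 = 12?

512

Since 25·7 ≡ 1 (mod 29), take x = 12 + 25·((19−12)·7 mod 29) = 12 + 25·20 = 512.
Check: 512 mod 29 = 19, 512 mod 25 = 12.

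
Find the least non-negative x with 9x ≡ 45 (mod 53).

9⁻¹ ≡ 6 (mod 53) because 9·6 = 54 = 1·53 + 1.
Multiplying both sides by 6: x ≡ 6·45 = 270 ≡ 5 (mod 53).

5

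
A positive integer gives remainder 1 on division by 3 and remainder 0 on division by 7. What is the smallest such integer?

x ≡ 1 (mod 3) gives x ∈ {1, 4, 7}.
The first of these with x mod 7 = 0 is 7.

7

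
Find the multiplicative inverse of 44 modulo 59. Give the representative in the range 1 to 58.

59 = 1·44 + 15
44 = 2·15 + 14
15 = 1·14 + 1
14 = 14·1 + 0
Back-substituting gives 44·55 ≡ 1 (mod 59).

55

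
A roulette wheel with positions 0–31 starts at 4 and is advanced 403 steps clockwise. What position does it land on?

Dividing 403 by 32 gives quotient 12 and remainder 19.
(4 + 19) mod 32 = 23.

23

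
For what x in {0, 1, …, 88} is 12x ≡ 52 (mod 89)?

34

The inverse of 12 mod 89 is 52 (since 12·52 = 624 ≡ 1).
Multiplying both sides by 52: x ≡ 52·52 = 2704 ≡ 34 (mod 89).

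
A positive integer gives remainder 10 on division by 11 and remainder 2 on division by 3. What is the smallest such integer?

x ≡ 2 (mod 3) gives x ∈ {2, 5, 8, 11, 14, 17, 20, 23, …}.
The first of these with x mod 11 = 10 is 32.

32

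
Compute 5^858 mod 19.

Square-and-reduce mod 19: 5^1≡5, 5^2≡6, 5^4≡17, 5^8≡4, 5^16≡16, 5^32≡9, 5^64≡5, 5^128≡6, 5^256≡17, 5^512≡4.
858 = 2 + 8 + 16 + 64 + 256 + 512, so 5^858 ≡ 6·4·16·5·17·4 ≡ 11 (mod 19).

11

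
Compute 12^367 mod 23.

By repeated squaring mod 23: 12^1≡12, 12^2≡6, 12^4≡13, 12^8≡8, 12^16≡18, 12^32≡2, 12^64≡4, 12^128≡16, 12^256≡3.
Since 367 = 1 + 2 + 4 + 8 + 32 + 64 + 256 in binary, 12^367 ≡ 12·6·13·8·2·4·3 ≡ 13 (mod 23).

13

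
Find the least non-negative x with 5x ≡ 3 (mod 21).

5⁻¹ ≡ 17 (mod 21) because 5·17 = 85 = 4·21 + 1.
Multiplying both sides by 17: x ≡ 17·3 = 51 ≡ 9 (mod 21).

9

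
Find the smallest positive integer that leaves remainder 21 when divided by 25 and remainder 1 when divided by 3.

Since 3·17 ≡ 1 (mod 25), take x = 1 + 3·((21−1)·17 mod 25) = 1 + 3·15 = 46.
Check: 46 mod 25 = 21, 46 mod 3 = 1.

46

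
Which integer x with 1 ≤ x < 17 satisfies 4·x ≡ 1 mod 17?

4·13 = 52 = 3·17 + 1, so 4⁻¹ ≡ 13 (mod 17).

13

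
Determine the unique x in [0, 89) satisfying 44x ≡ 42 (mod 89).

44⁻¹ ≡ 87 (mod 89) because 44·87 = 3828 = 43·89 + 1.
Multiplying both sides by 87: x ≡ 87·42 = 3654 ≡ 5 (mod 89).
Check: 44·5 = 220 = 2·89 + 42.

5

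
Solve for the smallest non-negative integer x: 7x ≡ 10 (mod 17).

16

7⁻¹ ≡ 5 (mod 17) because 7·5 = 35 = 2·17 + 1.
Multiplying both sides by 5: x ≡ 5·10 = 50 ≡ 16 (mod 17).
Check: 7·16 = 112 = 6·17 + 10.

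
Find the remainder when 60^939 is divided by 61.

Successive squares of 60 mod 61: 60^1≡60, 60^2≡1, 60^4≡1, 60^8≡1, 60^16≡1, 60^32≡1, 60^64≡1, 60^128≡1, 60^256≡1, 60^512≡1.
939 = 1 + 2 + 8 + 32 + 128 + 256 + 512, so 60^939 ≡ 60·1·1·1·1·1·1 ≡ 60 (mod 61).

60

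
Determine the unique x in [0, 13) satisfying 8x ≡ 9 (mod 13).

6

8⁻¹ ≡ 5 (mod 13) because 8·5 = 40 = 3·13 + 1.
Multiplying both sides by 5: x ≡ 5·9 = 45 ≡ 6 (mod 13).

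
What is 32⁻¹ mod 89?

89 = 2·32 + 25
32 = 1·25 + 7
25 = 3·7 + 4
7 = 1·4 + 3
4 = 1·3 + 1
3 = 3·1 + 0
Back-substituting gives 32·64 ≡ 1 (mod 89).

64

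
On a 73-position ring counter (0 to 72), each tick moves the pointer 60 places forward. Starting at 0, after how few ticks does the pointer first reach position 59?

46

The inverse of 60 mod 73 is 28 (since 60·28 = 1680 ≡ 1).
Multiplying both sides by 28: x ≡ 28·59 = 1652 ≡ 46 (mod 73).
Check: 60·46 = 2760 = 37·73 + 59.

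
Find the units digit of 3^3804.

1

Last digits of 3^n: 3, 9, 7, 1 (period 4).
3804 mod 4 = 0, so the last digit matches 3^4 = 1.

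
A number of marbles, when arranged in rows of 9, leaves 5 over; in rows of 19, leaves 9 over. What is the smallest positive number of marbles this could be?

x ≡ 5 (mod 9) gives x ∈ {5, 14, 23, 32, 41, 50, 59, 68, …}.
The first of these with x mod 19 = 9 is 104.

104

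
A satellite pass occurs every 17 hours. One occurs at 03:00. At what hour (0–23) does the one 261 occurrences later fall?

261·17 = 4437.
4437 mod 24 = 21 (since 184·24 = 4416).
(3 + 21) mod 24 = 0.

0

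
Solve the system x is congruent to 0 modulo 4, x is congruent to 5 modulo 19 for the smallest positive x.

24

x ≡ 0 (mod 4) gives x ∈ {0, 4, 8, 12, 16, 20, 24}.
The first of these with x mod 19 = 5 is 24.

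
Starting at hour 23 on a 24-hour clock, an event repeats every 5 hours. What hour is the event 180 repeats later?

11

180·5 = 900.
Dividing 900 by 24 gives quotient 37 and remainder 12.
(23 + 12) mod 24 = 11.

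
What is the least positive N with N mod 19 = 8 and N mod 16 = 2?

274

x ≡ 2 (mod 16) gives x ∈ {2, 18, 34, 50, 66, 82, 98, 114, …}.
The first of these with x mod 19 = 8 is 274.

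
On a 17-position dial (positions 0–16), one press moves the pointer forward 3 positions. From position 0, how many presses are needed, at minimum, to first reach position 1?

6

17 = 5·3 + 2
3 = 1·2 + 1
2 = 2·1 + 0
Back-substituting gives 3·6 ≡ 1 (mod 17).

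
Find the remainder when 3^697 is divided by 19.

By repeated squaring mod 19: 3^1≡3, 3^2≡9, 3^4≡5, 3^8≡6, 3^16≡17, 3^32≡4, 3^64≡16, 3^128≡9, 3^256≡5, 3^512≡6.
Since 697 = 1 + 8 + 16 + 32 + 128 + 512 in binary, 3^697 ≡ 3·6·17·4·9·6 ≡ 14 (mod 19).

14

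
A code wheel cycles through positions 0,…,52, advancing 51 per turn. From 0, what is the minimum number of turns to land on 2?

52

51⁻¹ ≡ 26 (mod 53) because 51·26 = 1326 = 25·53 + 1.
Multiplying both sides by 26: x ≡ 26·2 = 52 ≡ 52 (mod 53).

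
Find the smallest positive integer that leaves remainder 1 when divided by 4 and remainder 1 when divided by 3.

1

x ≡ 1 (mod 3) gives x ∈ {1}.
The first of these with x mod 4 = 1 is 1.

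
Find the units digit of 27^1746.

Powers of 7 mod 10 repeat with period 4: 7, 9, 3, 1.
1746 leaves remainder 2 on division by 4, so 27^1746 ends in 9.

9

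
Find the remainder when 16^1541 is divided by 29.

16

Successive squares of 16 mod 29: 16^1≡16, 16^2≡24, 16^4≡25, 16^8≡16, 16^16≡24, 16^32≡25, 16^64≡16, 16^128≡24, 16^256≡25, 16^512≡16, 16^1024≡24.
Since 1541 = 1 + 4 + 512 + 1024 in binary, 16^1541 ≡ 16·25·16·24 ≡ 16 (mod 29).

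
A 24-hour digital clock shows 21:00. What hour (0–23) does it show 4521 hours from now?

6

Dividing 4521 by 24 gives quotient 188 and remainder 9.
(21 + 9) mod 24 = 6.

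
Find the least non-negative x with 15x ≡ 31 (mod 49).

15⁻¹ ≡ 36 (mod 49) because 15·36 = 540 = 11·49 + 1.
Multiplying both sides by 36: x ≡ 36·31 = 1116 ≡ 38 (mod 49).
Check: 15·38 = 570 = 11·49 + 31.

38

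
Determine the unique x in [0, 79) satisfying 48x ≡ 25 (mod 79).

68

The inverse of 48 mod 79 is 28 (since 48·28 = 1344 ≡ 1).
Multiplying both sides by 28: x ≡ 28·25 = 700 ≡ 68 (mod 79).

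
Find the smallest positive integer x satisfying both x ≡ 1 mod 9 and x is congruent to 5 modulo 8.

Since 8·8 ≡ 1 (mod 9), take x = 5 + 8·((1−5)·8 mod 9) = 5 + 8·4 = 37.
Check: 37 mod 9 = 1, 37 mod 8 = 5.

37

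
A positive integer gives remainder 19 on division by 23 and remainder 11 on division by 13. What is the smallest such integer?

180

Since 13·16 ≡ 1 (mod 23), take x = 11 + 13·((19−11)·16 mod 23) = 11 + 13·13 = 180.
Check: 180 mod 23 = 19, 180 mod 13 = 11.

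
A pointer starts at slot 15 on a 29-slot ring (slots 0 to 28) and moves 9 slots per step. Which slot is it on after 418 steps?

7

418·9 = 3762.
3762 − 129·29 = 21, so 3762 ≡ 21 (mod 29).
(15 + 21) mod 29 = 7.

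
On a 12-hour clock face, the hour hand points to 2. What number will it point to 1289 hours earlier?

1289 mod 12 = 5 (since 107·12 = 1284).
2 − 5 → 9 on a 12-hour dial.

9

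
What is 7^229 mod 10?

Powers of 7 mod 10 repeat with period 4: 7, 9, 3, 1.
229 mod 4 = 1, so the last digit matches 7^1 = 7.

7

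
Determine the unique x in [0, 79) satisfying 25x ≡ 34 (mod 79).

14

25⁻¹ ≡ 19 (mod 79) because 25·19 = 475 = 6·79 + 1.
Multiplying both sides by 19: x ≡ 19·34 = 646 ≡ 14 (mod 79).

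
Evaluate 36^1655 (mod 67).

16

By repeated squaring mod 67: 36^1≡36, 36^2≡23, 36^4≡60, 36^8≡49, 36^16≡56, 36^32≡54, 36^64≡35, 36^128≡19, 36^256≡26, 36^512≡6, 36^1024≡36.
1655 = 1 + 2 + 4 + 16 + 32 + 64 + 512 + 1024, so 36^1655 ≡ 36·23·60·56·54·35·6·36 ≡ 16 (mod 67).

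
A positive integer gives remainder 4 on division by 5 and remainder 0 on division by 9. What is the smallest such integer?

x ≡ 4 (mod 5) gives x ∈ {4, 9}.
The first of these with x mod 9 = 0 is 9.

9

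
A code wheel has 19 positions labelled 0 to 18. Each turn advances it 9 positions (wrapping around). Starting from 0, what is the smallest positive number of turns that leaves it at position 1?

17

19 = 2·9 + 1
9 = 9·1 + 0
Back-substituting gives 9·17 ≡ 1 (mod 19).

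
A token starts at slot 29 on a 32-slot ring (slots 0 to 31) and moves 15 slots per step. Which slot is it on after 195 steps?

195·15 = 2925.
Dividing 2925 by 32 gives quotient 91 and remainder 13.
(29 + 13) mod 32 = 10.

10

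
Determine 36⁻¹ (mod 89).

89 = 2·36 + 17
36 = 2·17 + 2
17 = 8·2 + 1
2 = 2·1 + 0
Back-substituting gives 36·47 ≡ 1 (mod 89).

47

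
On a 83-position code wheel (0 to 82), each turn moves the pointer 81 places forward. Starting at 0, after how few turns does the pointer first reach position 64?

51

81⁻¹ ≡ 41 (mod 83) because 81·41 = 3321 = 40·83 + 1.
So x ≡ 41·64 = 2624 ≡ 51 (mod 83).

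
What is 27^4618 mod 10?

Last digits of 7^n: 7, 9, 3, 1 (period 4).
4618 leaves remainder 2 on division by 4, so 27^4618 ends in 9.

9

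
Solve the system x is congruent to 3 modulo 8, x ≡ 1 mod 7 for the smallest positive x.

x ≡ 1 (mod 7) gives x ∈ {1, 8, 15, 22, 29, 36, 43}.
The first of these with x mod 8 = 3 is 43.

43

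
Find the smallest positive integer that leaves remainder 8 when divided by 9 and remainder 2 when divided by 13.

x ≡ 8 (mod 9) gives x ∈ {8, 17, 26, 35, 44, 53, 62, 71, …}.
The first of these with x mod 13 = 2 is 80.

80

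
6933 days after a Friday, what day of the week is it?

6933 mod 7 = 3 (since 990·7 = 6930).
Friday + 3 days → Monday.

Monday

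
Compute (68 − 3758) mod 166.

128

3758 = 22·166 + 106, so 3758 mod 166 = 106.
(68 − 106) mod 166 = 128.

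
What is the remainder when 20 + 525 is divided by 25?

20

525 mod 25 = 0 (since 21·25 = 525).
(20 + 0) mod 25 = 20.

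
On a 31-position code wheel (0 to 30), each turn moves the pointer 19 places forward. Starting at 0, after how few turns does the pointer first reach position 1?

18

The inverse of 19 mod 31 is 18 (since 19·18 = 342 ≡ 1).
So x ≡ 18·1 = 18 ≡ 18 (mod 31).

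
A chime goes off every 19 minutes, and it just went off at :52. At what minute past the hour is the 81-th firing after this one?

81·19 = 1539.
1539 mod 60 = 39 (since 25·60 = 1500).
(52 + 39) mod 60 = 31.

31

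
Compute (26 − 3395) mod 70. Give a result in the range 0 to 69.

3395 = 48·70 + 35, so 3395 mod 70 = 35.
(26 − 35) mod 70 = 61.

61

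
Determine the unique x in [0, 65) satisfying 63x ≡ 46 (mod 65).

42

The inverse of 63 mod 65 is 32 (since 63·32 = 2016 ≡ 1).
Multiplying both sides by 32: x ≡ 32·46 = 1472 ≡ 42 (mod 65).
Check: 63·42 = 2646 = 40·65 + 46.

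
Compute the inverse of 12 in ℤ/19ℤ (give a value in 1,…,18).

8

12·8 = 96 = 5·19 + 1, so 12⁻¹ ≡ 8 (mod 19).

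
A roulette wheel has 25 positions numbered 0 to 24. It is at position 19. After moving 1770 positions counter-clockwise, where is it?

1770 mod 25 = 20 (since 70·25 = 1750).
(19 − 20) mod 25 = 24.

24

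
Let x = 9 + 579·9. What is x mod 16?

4

579·9 = 5211.
5211 − 325·16 = 11, so 5211 ≡ 11 (mod 16).
(9 + 11) mod 16 = 4.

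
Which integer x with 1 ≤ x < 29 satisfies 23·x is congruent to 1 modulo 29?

29 = 1·23 + 6
23 = 3·6 + 5
6 = 1·5 + 1
5 = 5·1 + 0
Back-substituting gives 23·24 ≡ 1 (mod 29).

24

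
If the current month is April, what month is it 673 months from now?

673 − 56·12 = 1, so 673 ≡ 1 (mod 12).
April + 1 month → May.

May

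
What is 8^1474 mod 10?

4

Powers of 8 mod 10 repeat with period 4: 8, 4, 2, 6.
1474 leaves remainder 2 on division by 4, so 8^1474 ends in 4.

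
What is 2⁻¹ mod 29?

15

2·15 = 30 = 1·29 + 1, so 2⁻¹ ≡ 15 (mod 29).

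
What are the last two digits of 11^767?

By repeated squaring mod 100: 11^1≡11, 11^2≡21, 11^4≡41, 11^8≡81, 11^16≡61, 11^32≡21, 11^64≡41, 11^128≡81, 11^256≡61, 11^512≡21.
767 = 1 + 2 + 4 + 8 + 16 + 32 + 64 + 128 + 512, so 11^767 ≡ 11·21·41·81·61·21·41·81·21 ≡ 71 (mod 100).

71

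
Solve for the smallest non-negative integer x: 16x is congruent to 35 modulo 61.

16⁻¹ ≡ 42 (mod 61) because 16·42 = 672 = 11·61 + 1.
Multiplying both sides by 42: x ≡ 42·35 = 1470 ≡ 6 (mod 61).
Check: 16·6 = 96 = 1·61 + 35.

6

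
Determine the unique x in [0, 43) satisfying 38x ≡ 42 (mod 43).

26

The inverse of 38 mod 43 is 17 (since 38·17 = 646 ≡ 1).
Multiplying both sides by 17: x ≡ 17·42 = 714 ≡ 26 (mod 43).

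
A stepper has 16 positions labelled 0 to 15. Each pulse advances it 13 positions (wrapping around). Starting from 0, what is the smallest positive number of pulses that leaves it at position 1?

5

16 = 1·13 + 3
13 = 4·3 + 1
3 = 3·1 + 0
Back-substituting gives 13·5 ≡ 1 (mod 16).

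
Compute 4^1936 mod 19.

4

Successive squares of 4 mod 19: 4^1≡4, 4^2≡16, 4^4≡9, 4^8≡5, 4^16≡6, 4^32≡17, 4^64≡4, 4^128≡16, 4^256≡9, 4^512≡5, 4^1024≡6.
Since 1936 = 16 + 128 + 256 + 512 + 1024 in binary, 4^1936 ≡ 6·16·9·5·6 ≡ 4 (mod 19).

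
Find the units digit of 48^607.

Powers of 8 mod 10 repeat with period 4: 8, 4, 2, 6.
607 mod 4 = 3, so the last digit matches 8^3 = 2.

2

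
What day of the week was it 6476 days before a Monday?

Sunday

6476 − 925·7 = 1, so 6476 ≡ 1 (mod 7).
Monday − 1 day → Sunday.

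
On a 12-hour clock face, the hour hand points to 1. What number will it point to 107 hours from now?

107 − 8·12 = 11, so 107 ≡ 11 (mod 12).
1 + 11 → 12 on a 12-hour dial.

12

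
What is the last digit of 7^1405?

The units digit of 7^n cycles with period 4: 7, 9, 3, 1, …
1405 leaves remainder 1 on division by 4, so 7^1405 ends in 7.

7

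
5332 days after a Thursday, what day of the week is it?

5332 mod 7 = 5 (since 761·7 = 5327).
Thursday + 5 days → Tuesday.

Tuesday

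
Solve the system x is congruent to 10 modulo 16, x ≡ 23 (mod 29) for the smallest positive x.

x ≡ 10 (mod 16) gives x ∈ {10, 26, 42, 58, 74, 90, 106, 122, …}.
The first of these with x mod 29 = 23 is 458.

458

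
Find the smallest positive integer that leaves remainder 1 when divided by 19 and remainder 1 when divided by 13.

1

Since 13·3 ≡ 1 (mod 19), take x = 1 + 13·((1−1)·3 mod 19) = 1 + 13·0 = 1.
Check: 1 mod 19 = 1, 1 mod 13 = 1.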